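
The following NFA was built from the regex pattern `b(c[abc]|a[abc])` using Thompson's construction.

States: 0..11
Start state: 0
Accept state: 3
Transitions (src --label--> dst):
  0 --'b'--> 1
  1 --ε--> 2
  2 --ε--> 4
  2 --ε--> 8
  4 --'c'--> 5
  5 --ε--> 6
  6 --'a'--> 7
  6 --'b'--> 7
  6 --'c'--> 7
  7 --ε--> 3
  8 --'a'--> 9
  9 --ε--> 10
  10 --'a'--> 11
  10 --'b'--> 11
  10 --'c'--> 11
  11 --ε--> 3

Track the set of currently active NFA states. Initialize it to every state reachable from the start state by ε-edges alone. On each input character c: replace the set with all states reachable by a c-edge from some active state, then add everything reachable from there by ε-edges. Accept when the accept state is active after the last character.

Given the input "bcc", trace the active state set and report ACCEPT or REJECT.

Answer: ACCEPT

Steps:
initial (ε-close {0}): {0}
'b' @ 1: {1,2,4,8}
'c' @ 2: {5,6}
'c' @ 3: {3,7}  [accepting]
after full input: {3,7}  (accept=3 in)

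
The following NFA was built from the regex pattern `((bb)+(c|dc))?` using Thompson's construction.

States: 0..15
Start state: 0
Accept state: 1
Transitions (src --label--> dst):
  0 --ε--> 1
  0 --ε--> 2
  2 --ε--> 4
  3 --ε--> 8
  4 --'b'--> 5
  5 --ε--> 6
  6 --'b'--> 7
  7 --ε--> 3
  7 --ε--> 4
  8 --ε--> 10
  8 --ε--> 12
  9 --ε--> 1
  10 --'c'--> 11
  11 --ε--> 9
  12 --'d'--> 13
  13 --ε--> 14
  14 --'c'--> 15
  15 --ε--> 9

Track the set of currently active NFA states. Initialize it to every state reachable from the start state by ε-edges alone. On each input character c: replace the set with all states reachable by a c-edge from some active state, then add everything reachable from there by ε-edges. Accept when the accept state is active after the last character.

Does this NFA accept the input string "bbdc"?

Answer: ACCEPT

Trace:
initial (ε-close {0}): {0,1,2,4}
'b' @ 1: {5,6}
'b' @ 2: {3,4,7,8,10,12}
'd' @ 3: {13,14}
'c' @ 4: {1,9,15}  ✓accept
end set {1,9,15} — state 1 in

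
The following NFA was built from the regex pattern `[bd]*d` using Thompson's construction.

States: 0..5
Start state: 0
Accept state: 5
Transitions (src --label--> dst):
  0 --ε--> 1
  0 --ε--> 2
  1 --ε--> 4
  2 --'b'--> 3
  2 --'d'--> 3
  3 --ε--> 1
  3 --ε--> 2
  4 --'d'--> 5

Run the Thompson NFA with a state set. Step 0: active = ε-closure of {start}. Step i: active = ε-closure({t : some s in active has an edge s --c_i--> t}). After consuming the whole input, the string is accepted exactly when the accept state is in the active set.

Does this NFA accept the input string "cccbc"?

Answer: REJECT

Trace:
initial (ε-close {0}): {0,1,2,4}
'c' @ 1: {}  — dead — no transitions
rest 'ccbc' ignored (set empty)
after full input: {}  (accept=5 not in)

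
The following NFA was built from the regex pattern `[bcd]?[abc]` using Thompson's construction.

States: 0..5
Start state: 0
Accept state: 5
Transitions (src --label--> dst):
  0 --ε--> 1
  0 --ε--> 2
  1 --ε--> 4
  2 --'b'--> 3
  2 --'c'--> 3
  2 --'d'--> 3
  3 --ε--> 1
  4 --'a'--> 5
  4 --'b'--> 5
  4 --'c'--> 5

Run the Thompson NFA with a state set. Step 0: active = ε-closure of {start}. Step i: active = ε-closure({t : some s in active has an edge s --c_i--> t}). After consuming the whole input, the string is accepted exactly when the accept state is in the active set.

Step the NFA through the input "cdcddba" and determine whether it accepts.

S₀ = ε-closure({0}) = {0,1,2,4}
'c' @ 1: {1,3,4,5}  ✓accept
'd' @ 2: {}  — state set empty
rest 'cddba' ignored (set empty)
end set {} — state 5 not in

Answer: REJECT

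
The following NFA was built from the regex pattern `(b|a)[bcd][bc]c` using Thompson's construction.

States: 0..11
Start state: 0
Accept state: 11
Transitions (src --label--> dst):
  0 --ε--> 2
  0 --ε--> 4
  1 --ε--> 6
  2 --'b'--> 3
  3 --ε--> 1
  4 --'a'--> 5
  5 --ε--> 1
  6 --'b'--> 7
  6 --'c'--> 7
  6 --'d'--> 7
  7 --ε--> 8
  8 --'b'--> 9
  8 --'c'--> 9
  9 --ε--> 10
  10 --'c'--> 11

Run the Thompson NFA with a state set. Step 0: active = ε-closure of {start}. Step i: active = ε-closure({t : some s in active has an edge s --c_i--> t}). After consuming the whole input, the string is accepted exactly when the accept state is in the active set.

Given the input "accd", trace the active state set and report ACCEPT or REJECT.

Answer: REJECT

Derivation:
S₀ = ε-closure({0}) = {0,2,4}
'a' @ 1: {1,5,6}
'c' @ 2: {7,8}
'c' @ 3: {9,10}
'd' @ 4: {}  — no active states
final: {}; accept 11 not in set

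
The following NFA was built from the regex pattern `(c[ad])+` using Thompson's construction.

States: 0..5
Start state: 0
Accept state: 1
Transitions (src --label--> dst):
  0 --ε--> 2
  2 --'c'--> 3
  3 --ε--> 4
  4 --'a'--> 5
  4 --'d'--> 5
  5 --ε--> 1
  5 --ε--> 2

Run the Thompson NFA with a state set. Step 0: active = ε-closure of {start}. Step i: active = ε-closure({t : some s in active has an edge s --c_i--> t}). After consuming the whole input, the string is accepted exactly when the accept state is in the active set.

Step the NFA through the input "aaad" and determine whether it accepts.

Answer: REJECT

Derivation:
initial (ε-close {0}): {0,2}
'a' @ 1: {}  — dead — no transitions
rest 'aad' ignored (set empty)
after full input: {}  (accept=1 not in)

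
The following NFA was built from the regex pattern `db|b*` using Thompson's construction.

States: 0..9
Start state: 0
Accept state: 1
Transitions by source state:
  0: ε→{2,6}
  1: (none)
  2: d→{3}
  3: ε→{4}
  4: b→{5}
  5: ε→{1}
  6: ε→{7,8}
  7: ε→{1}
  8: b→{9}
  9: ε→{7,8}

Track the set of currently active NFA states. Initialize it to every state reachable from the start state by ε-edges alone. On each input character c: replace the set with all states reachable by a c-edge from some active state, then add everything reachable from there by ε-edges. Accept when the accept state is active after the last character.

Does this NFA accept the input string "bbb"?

start: ε-closure({0}) = {0,1,2,6,7,8}
'b' @ 1: {1,7,8,9}  (accept∈set)
'b' @ 2: {1,7,8,9}  (accept∈set)
'b' @ 3: {1,7,8,9}  (accept∈set)
after full input: {1,7,8,9}  (accept=1 in)

Answer: ACCEPT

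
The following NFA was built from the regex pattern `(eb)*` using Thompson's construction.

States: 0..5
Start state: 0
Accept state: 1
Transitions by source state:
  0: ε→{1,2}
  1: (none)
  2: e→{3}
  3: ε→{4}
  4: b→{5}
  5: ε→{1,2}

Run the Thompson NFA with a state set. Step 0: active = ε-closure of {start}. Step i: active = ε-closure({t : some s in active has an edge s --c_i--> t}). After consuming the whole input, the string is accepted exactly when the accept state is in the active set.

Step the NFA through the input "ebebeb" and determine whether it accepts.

S₀ = ε-closure({0}) = {0,1,2}
'e' @ 1: {3,4}
'b' @ 2: {1,2,5}  ✓accept
'e' @ 3: {3,4}
'b' @ 4: {1,2,5}  ✓accept
'e' @ 5: {3,4}
'b' @ 6: {1,2,5}  ✓accept
final: {1,2,5}; accept 1 in set

Answer: ACCEPT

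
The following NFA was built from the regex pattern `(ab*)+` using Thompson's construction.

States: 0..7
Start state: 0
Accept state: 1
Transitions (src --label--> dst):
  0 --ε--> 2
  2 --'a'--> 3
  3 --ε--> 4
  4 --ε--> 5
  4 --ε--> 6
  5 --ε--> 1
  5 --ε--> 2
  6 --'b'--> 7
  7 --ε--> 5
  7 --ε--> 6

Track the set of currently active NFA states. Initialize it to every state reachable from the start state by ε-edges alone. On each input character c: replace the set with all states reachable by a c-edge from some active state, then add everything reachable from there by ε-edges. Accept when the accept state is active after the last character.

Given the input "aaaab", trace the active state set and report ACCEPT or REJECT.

S₀ = ε-closure({0}) = {0,2}
'a' @ 1: {1,2,3,4,5,6}  ✓accept
'a' @ 2: {1,2,3,4,5,6}  ✓accept
'a' @ 3: {1,2,3,4,5,6}  ✓accept
'a' @ 4: {1,2,3,4,5,6}  ✓accept
'b' @ 5: {1,2,5,6,7}  ✓accept
after full input: {1,2,5,6,7}  (accept=1 in)

Answer: ACCEPT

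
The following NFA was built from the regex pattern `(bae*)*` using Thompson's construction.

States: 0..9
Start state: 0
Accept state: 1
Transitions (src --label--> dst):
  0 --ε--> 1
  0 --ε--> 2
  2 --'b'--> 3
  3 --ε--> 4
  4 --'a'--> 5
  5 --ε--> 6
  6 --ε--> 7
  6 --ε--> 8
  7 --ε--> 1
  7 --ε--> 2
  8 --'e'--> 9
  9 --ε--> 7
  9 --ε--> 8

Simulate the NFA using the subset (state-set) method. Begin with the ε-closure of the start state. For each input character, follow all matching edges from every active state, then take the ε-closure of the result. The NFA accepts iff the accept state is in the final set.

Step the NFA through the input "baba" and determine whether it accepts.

Answer: ACCEPT

Steps:
start: ε-closure({0}) = {0,1,2}
'b' @ 1: {3,4}
'a' @ 2: {1,2,5,6,7,8}  (accept∈set)
'b' @ 3: {3,4}
'a' @ 4: {1,2,5,6,7,8}  (accept∈set)
after full input: {1,2,5,6,7,8}  (accept=1 in)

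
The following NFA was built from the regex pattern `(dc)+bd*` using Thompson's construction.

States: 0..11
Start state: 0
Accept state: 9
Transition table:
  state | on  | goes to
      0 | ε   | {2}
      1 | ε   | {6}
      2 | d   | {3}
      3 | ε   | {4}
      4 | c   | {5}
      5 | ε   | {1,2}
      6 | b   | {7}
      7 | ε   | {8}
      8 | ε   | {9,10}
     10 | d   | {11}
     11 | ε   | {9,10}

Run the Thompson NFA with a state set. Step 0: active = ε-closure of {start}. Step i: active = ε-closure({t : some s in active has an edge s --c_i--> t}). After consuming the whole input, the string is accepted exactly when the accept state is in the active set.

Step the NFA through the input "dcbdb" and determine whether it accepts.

start: ε-closure({0}) = {0,2}
'd' @ 1: {3,4}
'c' @ 2: {1,2,5,6}
'b' @ 3: {7,8,9,10}  [accepting]
'd' @ 4: {9,10,11}  [accepting]
'b' @ 5: {}  — state set empty
final: {}; accept 9 not in set

Answer: REJECT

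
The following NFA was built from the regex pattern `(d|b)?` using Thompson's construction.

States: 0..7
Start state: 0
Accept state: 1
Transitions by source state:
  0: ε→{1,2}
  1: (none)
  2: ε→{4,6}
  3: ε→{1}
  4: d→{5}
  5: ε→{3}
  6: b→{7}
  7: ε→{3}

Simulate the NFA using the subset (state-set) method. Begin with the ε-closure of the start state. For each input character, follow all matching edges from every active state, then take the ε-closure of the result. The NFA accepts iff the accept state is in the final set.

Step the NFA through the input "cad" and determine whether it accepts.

S₀ = ε-closure({0}) = {0,1,2,4,6}
'c' @ 1: {}  — dead — no transitions
rest 'ad' ignored (set empty)
end set {} — state 1 not in

Answer: REJECT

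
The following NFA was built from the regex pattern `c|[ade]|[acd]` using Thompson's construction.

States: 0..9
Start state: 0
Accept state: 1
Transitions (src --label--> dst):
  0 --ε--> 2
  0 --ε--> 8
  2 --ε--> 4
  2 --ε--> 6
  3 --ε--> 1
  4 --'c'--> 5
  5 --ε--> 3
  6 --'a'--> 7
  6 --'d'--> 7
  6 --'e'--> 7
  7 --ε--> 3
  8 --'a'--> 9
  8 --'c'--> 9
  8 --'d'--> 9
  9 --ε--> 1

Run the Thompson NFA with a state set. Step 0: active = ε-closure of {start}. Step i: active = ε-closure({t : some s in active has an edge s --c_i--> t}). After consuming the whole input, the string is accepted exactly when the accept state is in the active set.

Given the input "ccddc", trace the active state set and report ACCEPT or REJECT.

Answer: REJECT

Derivation:
initial (ε-close {0}): {0,2,4,6,8}
'c' @ 1: {1,3,5,9}  [accepting]
'c' @ 2: {}  — state set empty
rest 'ddc' ignored (set empty)
end set {} — state 1 not in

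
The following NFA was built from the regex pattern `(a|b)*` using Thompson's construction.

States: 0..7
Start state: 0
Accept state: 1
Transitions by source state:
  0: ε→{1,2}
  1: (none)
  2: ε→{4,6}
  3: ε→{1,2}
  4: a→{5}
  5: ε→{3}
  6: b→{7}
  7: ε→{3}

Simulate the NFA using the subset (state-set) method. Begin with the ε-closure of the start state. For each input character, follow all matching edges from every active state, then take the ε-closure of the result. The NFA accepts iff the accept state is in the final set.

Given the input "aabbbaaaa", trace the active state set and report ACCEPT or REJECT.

Answer: ACCEPT

Steps:
initial (ε-close {0}): {0,1,2,4,6}
'a' @ 1: {1,2,3,4,5,6}  ✓accept
'a' @ 2: {1,2,3,4,5,6}  ✓accept
'b' @ 3: {1,2,3,4,6,7}  ✓accept
'b' @ 4: {1,2,3,4,6,7}  ✓accept
'b' @ 5: {1,2,3,4,6,7}  ✓accept
'a' @ 6: {1,2,3,4,5,6}  ✓accept
'a' @ 7: {1,2,3,4,5,6}  ✓accept
'a' @ 8: {1,2,3,4,5,6}  ✓accept
'a' @ 9: {1,2,3,4,5,6}  ✓accept
end set {1,2,3,4,5,6} — state 1 in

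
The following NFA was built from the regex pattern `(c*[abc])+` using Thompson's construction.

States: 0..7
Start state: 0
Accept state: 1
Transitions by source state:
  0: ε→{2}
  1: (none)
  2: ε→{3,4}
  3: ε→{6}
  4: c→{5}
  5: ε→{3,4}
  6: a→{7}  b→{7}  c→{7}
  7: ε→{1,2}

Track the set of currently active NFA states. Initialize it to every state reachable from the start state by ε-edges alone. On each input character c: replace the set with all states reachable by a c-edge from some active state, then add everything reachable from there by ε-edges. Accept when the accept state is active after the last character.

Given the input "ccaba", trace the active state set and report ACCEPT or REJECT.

start: ε-closure({0}) = {0,2,3,4,6}
'c' @ 1: {1,2,3,4,5,6,7}  ✓accept
'c' @ 2: {1,2,3,4,5,6,7}  ✓accept
'a' @ 3: {1,2,3,4,6,7}  ✓accept
'b' @ 4: {1,2,3,4,6,7}  ✓accept
'a' @ 5: {1,2,3,4,6,7}  ✓accept
after full input: {1,2,3,4,6,7}  (accept=1 in)

Answer: ACCEPT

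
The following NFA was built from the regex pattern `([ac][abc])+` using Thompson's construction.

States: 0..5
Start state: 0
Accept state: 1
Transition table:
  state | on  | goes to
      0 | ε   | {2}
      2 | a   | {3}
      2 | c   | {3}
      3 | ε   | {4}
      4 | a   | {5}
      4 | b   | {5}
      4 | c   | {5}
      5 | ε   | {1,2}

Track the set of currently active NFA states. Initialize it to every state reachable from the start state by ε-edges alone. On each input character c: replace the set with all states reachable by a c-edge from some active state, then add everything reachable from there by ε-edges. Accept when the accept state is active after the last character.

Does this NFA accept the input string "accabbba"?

initial (ε-close {0}): {0,2}
'a' @ 1: {3,4}
'c' @ 2: {1,2,5}  (accept∈set)
'c' @ 3: {3,4}
'a' @ 4: {1,2,5}  (accept∈set)
'b' @ 5: {}  — state set empty
rest 'bba' ignored (set empty)
end set {} — state 1 not in

Answer: REJECT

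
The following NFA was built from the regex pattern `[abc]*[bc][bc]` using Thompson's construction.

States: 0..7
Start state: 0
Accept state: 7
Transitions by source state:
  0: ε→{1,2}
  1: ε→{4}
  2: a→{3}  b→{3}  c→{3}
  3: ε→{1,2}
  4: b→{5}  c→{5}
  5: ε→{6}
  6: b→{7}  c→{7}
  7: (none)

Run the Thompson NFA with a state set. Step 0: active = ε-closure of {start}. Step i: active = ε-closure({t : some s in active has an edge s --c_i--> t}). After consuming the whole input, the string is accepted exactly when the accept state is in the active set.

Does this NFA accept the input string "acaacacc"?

initial (ε-close {0}): {0,1,2,4}
'a' @ 1: {1,2,3,4}
'c' @ 2: {1,2,3,4,5,6}
'a' @ 3: {1,2,3,4}
'a' @ 4: {1,2,3,4}
'c' @ 5: {1,2,3,4,5,6}
'a' @ 6: {1,2,3,4}
'c' @ 7: {1,2,3,4,5,6}
'c' @ 8: {1,2,3,4,5,6,7}  [accepting]
after full input: {1,2,3,4,5,6,7}  (accept=7 in)

Answer: ACCEPT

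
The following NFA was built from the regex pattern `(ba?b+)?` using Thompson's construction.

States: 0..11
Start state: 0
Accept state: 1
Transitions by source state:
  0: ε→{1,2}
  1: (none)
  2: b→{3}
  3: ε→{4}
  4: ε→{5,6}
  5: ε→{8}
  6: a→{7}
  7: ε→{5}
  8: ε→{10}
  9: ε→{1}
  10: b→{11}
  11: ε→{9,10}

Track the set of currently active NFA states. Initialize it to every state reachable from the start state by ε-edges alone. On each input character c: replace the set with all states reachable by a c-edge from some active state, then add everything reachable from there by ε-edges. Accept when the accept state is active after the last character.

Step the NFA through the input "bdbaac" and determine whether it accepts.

Answer: REJECT

Derivation:
start: ε-closure({0}) = {0,1,2}
'b' @ 1: {3,4,5,6,8,10}
'd' @ 2: {}  — dead — no transitions
rest 'baac' ignored (set empty)
end set {} — state 1 not in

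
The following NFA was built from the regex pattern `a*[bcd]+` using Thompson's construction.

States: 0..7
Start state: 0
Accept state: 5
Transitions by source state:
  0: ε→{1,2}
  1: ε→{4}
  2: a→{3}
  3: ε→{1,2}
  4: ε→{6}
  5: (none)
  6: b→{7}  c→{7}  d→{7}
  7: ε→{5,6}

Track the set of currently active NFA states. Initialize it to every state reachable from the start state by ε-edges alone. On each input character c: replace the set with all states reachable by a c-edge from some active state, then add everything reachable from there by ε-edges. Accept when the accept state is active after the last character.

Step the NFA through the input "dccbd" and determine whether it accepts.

start: ε-closure({0}) = {0,1,2,4,6}
'd' @ 1: {5,6,7}  (accept∈set)
'c' @ 2: {5,6,7}  (accept∈set)
'c' @ 3: {5,6,7}  (accept∈set)
'b' @ 4: {5,6,7}  (accept∈set)
'd' @ 5: {5,6,7}  (accept∈set)
final: {5,6,7}; accept 5 in set

Answer: ACCEPT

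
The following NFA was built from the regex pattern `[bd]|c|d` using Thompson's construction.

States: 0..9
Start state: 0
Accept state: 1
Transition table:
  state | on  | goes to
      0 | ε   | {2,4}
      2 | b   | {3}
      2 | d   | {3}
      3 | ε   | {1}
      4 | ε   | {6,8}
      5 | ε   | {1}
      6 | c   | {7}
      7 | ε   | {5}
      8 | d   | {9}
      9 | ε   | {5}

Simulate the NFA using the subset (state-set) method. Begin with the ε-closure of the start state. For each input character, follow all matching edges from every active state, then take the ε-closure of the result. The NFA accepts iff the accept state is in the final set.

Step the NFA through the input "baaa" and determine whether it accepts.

Answer: REJECT

Derivation:
S₀ = ε-closure({0}) = {0,2,4,6,8}
'b' @ 1: {1,3}  [accepting]
'a' @ 2: {}  — no active states
rest 'aa' ignored (set empty)
end set {} — state 1 not in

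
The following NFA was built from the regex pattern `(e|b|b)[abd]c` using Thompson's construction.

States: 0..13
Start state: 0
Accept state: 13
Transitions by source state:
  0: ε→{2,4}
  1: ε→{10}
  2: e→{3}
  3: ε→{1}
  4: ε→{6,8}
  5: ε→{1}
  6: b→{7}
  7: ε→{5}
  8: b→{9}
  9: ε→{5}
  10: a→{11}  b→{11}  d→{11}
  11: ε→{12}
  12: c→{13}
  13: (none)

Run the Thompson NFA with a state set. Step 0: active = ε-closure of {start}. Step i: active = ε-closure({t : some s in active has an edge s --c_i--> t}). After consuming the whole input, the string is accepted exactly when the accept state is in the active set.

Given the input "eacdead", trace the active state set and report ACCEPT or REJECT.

Answer: REJECT

Steps:
S₀ = ε-closure({0}) = {0,2,4,6,8}
'e' @ 1: {1,3,10}
'a' @ 2: {11,12}
'c' @ 3: {13}  [accepting]
'd' @ 4: {}  — no active states
rest 'ead' ignored (set empty)
final: {}; accept 13 not in set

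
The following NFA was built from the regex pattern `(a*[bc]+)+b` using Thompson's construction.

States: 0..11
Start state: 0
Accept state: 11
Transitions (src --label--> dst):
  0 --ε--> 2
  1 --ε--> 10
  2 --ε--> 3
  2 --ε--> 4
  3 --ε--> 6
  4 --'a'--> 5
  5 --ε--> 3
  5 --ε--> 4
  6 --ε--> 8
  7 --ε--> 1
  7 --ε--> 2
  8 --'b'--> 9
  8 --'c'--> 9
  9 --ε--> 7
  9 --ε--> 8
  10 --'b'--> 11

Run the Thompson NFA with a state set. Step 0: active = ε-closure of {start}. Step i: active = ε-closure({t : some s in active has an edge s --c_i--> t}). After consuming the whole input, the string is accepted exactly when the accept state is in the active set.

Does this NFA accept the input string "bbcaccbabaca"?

Answer: REJECT

Steps:
initial (ε-close {0}): {0,2,3,4,6,8}
'b' @ 1: {1,2,3,4,6,7,8,9,10}
'b' @ 2: {1,2,3,4,6,7,8,9,10,11}  (accept∈set)
'c' @ 3: {1,2,3,4,6,7,8,9,10}
'a' @ 4: {3,4,5,6,8}
'c' @ 5: {1,2,3,4,6,7,8,9,10}
'c' @ 6: {1,2,3,4,6,7,8,9,10}
'b' @ 7: {1,2,3,4,6,7,8,9,10,11}  (accept∈set)
'a' @ 8: {3,4,5,6,8}
'b' @ 9: {1,2,3,4,6,7,8,9,10}
'a' @ 10: {3,4,5,6,8}
'c' @ 11: {1,2,3,4,6,7,8,9,10}
'a' @ 12: {3,4,5,6,8}
final: {3,4,5,6,8}; accept 11 not in set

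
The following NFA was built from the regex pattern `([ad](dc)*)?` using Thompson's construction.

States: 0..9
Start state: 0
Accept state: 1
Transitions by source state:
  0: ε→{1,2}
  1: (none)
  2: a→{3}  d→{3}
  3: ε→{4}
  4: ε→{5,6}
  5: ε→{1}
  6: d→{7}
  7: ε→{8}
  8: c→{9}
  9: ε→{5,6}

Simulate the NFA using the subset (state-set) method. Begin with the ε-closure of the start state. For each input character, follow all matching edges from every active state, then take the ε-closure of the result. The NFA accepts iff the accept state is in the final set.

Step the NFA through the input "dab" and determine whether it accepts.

start: ε-closure({0}) = {0,1,2}
'd' @ 1: {1,3,4,5,6}  [accepting]
'a' @ 2: {}  — dead — no transitions
rest 'b' ignored (set empty)
final: {}; accept 1 not in set

Answer: REJECT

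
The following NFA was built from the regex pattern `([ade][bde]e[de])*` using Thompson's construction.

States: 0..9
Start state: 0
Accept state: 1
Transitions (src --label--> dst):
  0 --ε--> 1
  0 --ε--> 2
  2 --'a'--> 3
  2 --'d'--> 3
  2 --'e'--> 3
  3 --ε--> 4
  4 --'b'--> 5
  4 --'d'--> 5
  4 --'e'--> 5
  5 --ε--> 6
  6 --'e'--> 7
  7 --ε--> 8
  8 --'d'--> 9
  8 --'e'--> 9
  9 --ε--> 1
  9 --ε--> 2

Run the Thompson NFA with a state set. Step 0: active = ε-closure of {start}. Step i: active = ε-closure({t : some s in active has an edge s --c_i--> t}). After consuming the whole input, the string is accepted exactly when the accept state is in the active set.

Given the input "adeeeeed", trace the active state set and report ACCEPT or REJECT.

start: ε-closure({0}) = {0,1,2}
'a' @ 1: {3,4}
'd' @ 2: {5,6}
'e' @ 3: {7,8}
'e' @ 4: {1,2,9}  (accept∈set)
'e' @ 5: {3,4}
'e' @ 6: {5,6}
'e' @ 7: {7,8}
'd' @ 8: {1,2,9}  (accept∈set)
after full input: {1,2,9}  (accept=1 in)

Answer: ACCEPT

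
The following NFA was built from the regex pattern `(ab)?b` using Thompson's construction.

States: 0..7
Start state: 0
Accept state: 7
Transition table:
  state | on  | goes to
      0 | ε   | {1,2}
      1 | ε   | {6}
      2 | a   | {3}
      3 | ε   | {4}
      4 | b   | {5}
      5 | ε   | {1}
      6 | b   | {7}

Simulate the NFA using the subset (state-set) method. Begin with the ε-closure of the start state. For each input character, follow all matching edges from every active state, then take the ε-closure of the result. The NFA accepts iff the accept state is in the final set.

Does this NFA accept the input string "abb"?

Answer: ACCEPT

Trace:
S₀ = ε-closure({0}) = {0,1,2,6}
'a' @ 1: {3,4}
'b' @ 2: {1,5,6}
'b' @ 3: {7}  ✓accept
final: {7}; accept 7 in set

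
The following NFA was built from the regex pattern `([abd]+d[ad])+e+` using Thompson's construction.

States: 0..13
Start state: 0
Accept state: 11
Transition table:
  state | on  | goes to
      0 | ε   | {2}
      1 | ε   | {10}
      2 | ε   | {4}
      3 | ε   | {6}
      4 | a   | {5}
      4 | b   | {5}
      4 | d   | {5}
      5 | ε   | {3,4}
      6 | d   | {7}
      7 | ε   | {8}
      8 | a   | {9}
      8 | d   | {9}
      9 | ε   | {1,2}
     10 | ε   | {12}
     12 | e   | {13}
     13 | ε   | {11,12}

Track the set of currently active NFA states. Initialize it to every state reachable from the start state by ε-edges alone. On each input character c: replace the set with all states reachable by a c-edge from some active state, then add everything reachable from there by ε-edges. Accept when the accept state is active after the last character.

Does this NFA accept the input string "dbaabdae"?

Answer: ACCEPT

Derivation:
S₀ = ε-closure({0}) = {0,2,4}
'd' @ 1: {3,4,5,6}
'b' @ 2: {3,4,5,6}
'a' @ 3: {3,4,5,6}
'a' @ 4: {3,4,5,6}
'b' @ 5: {3,4,5,6}
'd' @ 6: {3,4,5,6,7,8}
'a' @ 7: {1,2,3,4,5,6,9,10,12}
'e' @ 8: {11,12,13}  [accepting]
end set {11,12,13} — state 11 in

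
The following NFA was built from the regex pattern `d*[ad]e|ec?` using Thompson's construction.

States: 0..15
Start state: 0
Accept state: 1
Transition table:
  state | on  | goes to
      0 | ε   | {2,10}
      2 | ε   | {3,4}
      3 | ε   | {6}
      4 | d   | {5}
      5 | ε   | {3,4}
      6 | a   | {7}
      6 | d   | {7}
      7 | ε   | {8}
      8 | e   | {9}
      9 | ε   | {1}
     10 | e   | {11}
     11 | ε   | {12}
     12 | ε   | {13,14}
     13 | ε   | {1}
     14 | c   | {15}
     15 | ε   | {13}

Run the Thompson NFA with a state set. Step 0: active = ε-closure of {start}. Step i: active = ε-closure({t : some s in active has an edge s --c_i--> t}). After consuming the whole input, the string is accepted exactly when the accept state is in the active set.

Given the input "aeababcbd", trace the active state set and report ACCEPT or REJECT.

S₀ = ε-closure({0}) = {0,2,3,4,6,10}
'a' @ 1: {7,8}
'e' @ 2: {1,9}  ✓accept
'a' @ 3: {}  — no active states
rest 'babcbd' ignored (set empty)
end set {} — state 1 not in

Answer: REJECT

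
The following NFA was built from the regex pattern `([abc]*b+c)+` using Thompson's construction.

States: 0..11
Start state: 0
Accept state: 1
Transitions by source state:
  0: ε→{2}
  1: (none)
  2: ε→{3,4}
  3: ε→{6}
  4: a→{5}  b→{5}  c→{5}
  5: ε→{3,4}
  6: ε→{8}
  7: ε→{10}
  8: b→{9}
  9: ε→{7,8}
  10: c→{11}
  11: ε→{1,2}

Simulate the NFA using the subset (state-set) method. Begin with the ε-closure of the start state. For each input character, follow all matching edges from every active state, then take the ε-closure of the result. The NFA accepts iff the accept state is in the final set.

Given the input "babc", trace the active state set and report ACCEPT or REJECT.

start: ε-closure({0}) = {0,2,3,4,6,8}
'b' @ 1: {3,4,5,6,7,8,9,10}
'a' @ 2: {3,4,5,6,8}
'b' @ 3: {3,4,5,6,7,8,9,10}
'c' @ 4: {1,2,3,4,5,6,8,11}  (accept∈set)
end set {1,2,3,4,5,6,8,11} — state 1 in

Answer: ACCEPT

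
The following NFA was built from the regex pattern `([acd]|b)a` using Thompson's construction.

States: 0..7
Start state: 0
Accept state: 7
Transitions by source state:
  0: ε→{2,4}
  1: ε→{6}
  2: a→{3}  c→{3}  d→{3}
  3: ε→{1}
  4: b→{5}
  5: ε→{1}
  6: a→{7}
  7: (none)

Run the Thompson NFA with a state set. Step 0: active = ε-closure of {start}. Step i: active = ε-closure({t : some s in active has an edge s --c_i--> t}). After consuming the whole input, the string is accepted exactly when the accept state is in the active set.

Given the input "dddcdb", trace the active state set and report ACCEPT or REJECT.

initial (ε-close {0}): {0,2,4}
'd' @ 1: {1,3,6}
'd' @ 2: {}  — dead — no transitions
rest 'dcdb' ignored (set empty)
after full input: {}  (accept=7 not in)

Answer: REJECT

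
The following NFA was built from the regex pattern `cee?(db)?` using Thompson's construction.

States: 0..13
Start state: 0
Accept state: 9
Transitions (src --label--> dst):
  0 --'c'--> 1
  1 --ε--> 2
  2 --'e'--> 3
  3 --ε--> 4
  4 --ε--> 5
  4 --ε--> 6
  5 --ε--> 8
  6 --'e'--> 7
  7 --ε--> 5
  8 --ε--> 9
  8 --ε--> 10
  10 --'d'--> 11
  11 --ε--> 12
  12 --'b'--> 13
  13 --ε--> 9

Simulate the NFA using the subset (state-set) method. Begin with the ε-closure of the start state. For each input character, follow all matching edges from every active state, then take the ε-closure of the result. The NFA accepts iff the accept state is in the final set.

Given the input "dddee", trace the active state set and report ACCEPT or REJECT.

S₀ = ε-closure({0}) = {0}
'd' @ 1: {}  — state set empty
rest 'ddee' ignored (set empty)
final: {}; accept 9 not in set

Answer: REJECT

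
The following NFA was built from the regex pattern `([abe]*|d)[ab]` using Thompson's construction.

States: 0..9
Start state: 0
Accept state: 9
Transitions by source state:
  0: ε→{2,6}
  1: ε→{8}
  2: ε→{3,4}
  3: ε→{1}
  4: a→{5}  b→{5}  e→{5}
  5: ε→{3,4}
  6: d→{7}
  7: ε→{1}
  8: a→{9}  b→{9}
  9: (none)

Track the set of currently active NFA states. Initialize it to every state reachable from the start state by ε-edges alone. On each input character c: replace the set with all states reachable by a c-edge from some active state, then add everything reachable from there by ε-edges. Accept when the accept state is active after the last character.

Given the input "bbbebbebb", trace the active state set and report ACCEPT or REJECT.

Answer: ACCEPT

Steps:
S₀ = ε-closure({0}) = {0,1,2,3,4,6,8}
'b' @ 1: {1,3,4,5,8,9}  ✓accept
'b' @ 2: {1,3,4,5,8,9}  ✓accept
'b' @ 3: {1,3,4,5,8,9}  ✓accept
'e' @ 4: {1,3,4,5,8}
'b' @ 5: {1,3,4,5,8,9}  ✓accept
'b' @ 6: {1,3,4,5,8,9}  ✓accept
'e' @ 7: {1,3,4,5,8}
'b' @ 8: {1,3,4,5,8,9}  ✓accept
'b' @ 9: {1,3,4,5,8,9}  ✓accept
end set {1,3,4,5,8,9} — state 9 in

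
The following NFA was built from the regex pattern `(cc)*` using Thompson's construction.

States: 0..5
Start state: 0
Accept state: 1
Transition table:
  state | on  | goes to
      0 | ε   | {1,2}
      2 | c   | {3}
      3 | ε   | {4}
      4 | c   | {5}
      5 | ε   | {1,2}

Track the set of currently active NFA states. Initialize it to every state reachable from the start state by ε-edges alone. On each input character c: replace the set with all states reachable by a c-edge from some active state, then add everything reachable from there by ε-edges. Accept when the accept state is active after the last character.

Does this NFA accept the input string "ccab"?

Answer: REJECT

Derivation:
initial (ε-close {0}): {0,1,2}
'c' @ 1: {3,4}
'c' @ 2: {1,2,5}  ✓accept
'a' @ 3: {}  — no active states
rest 'b' ignored (set empty)
final: {}; accept 1 not in set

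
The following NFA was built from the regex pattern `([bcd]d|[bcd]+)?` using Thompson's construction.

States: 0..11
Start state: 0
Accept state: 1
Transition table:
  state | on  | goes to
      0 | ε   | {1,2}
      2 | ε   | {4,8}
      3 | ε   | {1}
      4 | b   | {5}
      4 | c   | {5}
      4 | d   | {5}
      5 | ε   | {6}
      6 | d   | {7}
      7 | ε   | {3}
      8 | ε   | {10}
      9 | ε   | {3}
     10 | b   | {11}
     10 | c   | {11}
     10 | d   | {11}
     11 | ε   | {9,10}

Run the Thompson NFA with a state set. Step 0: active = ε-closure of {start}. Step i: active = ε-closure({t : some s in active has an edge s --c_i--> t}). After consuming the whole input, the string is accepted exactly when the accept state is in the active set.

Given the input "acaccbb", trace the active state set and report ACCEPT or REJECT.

Answer: REJECT

Trace:
S₀ = ε-closure({0}) = {0,1,2,4,8,10}
'a' @ 1: {}  — no active states
rest 'caccbb' ignored (set empty)
final: {}; accept 1 not in set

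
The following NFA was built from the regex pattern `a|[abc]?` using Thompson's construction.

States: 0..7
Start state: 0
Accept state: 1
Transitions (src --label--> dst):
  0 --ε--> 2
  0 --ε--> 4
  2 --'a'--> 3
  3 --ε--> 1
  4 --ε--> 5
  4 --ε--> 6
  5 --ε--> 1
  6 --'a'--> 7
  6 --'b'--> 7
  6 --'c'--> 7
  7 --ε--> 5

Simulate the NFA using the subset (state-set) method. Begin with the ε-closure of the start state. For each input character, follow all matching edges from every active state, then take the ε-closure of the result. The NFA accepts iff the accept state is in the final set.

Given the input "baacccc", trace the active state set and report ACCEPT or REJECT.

Answer: REJECT

Derivation:
initial (ε-close {0}): {0,1,2,4,5,6}
'b' @ 1: {1,5,7}  (accept∈set)
'a' @ 2: {}  — dead — no transitions
rest 'acccc' ignored (set empty)
after full input: {}  (accept=1 not in)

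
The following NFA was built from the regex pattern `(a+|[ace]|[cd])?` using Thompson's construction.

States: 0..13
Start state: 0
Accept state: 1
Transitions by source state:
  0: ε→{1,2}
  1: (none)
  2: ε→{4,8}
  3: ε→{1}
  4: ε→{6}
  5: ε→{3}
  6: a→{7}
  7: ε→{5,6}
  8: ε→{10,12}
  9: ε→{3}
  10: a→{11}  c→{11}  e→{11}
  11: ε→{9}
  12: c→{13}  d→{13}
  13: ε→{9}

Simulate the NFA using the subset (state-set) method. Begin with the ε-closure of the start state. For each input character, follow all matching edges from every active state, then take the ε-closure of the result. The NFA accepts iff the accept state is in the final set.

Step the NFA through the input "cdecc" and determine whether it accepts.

Answer: REJECT

Trace:
initial (ε-close {0}): {0,1,2,4,6,8,10,12}
'c' @ 1: {1,3,9,11,13}  [accepting]
'd' @ 2: {}  — no active states
rest 'ecc' ignored (set empty)
final: {}; accept 1 not in set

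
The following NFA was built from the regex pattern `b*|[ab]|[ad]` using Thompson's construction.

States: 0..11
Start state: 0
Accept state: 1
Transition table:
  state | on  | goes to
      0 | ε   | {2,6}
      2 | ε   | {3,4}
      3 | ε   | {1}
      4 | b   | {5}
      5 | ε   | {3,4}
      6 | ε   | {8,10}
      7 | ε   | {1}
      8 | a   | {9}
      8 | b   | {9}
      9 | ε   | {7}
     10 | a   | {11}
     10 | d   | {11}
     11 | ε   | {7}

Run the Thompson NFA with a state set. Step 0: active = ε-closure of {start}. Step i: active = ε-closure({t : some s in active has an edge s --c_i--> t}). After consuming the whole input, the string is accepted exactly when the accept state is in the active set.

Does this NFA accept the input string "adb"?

Answer: REJECT

Trace:
S₀ = ε-closure({0}) = {0,1,2,3,4,6,8,10}
'a' @ 1: {1,7,9,11}  [accepting]
'd' @ 2: {}  — state set empty
rest 'b' ignored (set empty)
after full input: {}  (accept=1 not in)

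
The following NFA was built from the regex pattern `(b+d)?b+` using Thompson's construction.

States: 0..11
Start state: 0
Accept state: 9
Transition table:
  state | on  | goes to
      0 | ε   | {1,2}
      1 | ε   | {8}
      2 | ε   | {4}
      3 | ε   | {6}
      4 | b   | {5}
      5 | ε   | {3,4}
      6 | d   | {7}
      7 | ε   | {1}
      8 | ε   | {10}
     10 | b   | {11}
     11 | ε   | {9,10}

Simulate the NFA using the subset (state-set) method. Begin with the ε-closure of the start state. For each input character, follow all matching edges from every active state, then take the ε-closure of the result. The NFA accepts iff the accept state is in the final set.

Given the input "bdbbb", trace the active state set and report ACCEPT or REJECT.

Answer: ACCEPT

Trace:
S₀ = ε-closure({0}) = {0,1,2,4,8,10}
'b' @ 1: {3,4,5,6,9,10,11}  (accept∈set)
'd' @ 2: {1,7,8,10}
'b' @ 3: {9,10,11}  (accept∈set)
'b' @ 4: {9,10,11}  (accept∈set)
'b' @ 5: {9,10,11}  (accept∈set)
after full input: {9,10,11}  (accept=9 in)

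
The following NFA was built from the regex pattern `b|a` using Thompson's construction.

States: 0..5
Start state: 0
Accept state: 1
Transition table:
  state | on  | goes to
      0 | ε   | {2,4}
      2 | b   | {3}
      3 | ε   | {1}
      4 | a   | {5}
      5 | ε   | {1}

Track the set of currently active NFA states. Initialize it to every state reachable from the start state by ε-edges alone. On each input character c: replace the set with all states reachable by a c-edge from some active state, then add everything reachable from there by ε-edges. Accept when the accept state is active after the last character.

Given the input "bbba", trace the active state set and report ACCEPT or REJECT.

start: ε-closure({0}) = {0,2,4}
'b' @ 1: {1,3}  ✓accept
'b' @ 2: {}  — no active states
rest 'ba' ignored (set empty)
end set {} — state 1 not in

Answer: REJECT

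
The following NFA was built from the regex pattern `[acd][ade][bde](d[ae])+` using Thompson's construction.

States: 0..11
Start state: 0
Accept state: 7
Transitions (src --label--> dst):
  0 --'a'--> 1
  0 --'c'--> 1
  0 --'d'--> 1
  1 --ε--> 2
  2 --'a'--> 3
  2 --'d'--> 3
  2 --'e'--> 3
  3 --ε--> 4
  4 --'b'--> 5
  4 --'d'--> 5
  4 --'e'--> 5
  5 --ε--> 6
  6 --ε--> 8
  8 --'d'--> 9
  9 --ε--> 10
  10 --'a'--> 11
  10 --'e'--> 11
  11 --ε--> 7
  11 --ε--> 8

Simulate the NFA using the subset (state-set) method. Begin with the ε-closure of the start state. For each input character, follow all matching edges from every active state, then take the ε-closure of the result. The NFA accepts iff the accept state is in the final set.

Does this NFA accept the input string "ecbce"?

start: ε-closure({0}) = {0}
'e' @ 1: {}  — dead — no transitions
rest 'cbce' ignored (set empty)
end set {} — state 7 not in

Answer: REJECT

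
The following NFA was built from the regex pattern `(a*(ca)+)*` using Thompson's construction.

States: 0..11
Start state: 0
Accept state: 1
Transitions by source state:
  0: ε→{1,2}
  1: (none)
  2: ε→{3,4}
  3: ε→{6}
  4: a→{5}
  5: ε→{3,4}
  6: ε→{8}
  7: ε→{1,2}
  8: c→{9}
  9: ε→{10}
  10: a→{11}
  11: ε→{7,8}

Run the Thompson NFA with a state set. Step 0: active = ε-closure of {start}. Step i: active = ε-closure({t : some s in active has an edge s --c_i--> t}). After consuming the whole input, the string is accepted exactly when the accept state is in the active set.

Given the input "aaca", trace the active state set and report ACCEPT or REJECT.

Answer: ACCEPT

Steps:
S₀ = ε-closure({0}) = {0,1,2,3,4,6,8}
'a' @ 1: {3,4,5,6,8}
'a' @ 2: {3,4,5,6,8}
'c' @ 3: {9,10}
'a' @ 4: {1,2,3,4,6,7,8,11}  (accept∈set)
final: {1,2,3,4,6,7,8,11}; accept 1 in set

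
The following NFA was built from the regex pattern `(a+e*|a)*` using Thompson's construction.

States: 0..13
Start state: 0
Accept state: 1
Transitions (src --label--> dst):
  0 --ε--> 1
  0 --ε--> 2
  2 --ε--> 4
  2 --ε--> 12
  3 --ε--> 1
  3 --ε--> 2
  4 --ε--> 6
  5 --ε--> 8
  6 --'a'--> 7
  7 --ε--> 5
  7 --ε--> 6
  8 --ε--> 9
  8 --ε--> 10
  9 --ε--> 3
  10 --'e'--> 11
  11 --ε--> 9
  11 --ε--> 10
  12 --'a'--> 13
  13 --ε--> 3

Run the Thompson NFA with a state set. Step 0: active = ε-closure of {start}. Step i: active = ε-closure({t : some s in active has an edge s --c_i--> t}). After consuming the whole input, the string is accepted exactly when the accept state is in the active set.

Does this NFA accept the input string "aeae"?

initial (ε-close {0}): {0,1,2,4,6,12}
'a' @ 1: {1,2,3,4,5,6,7,8,9,10,12,13}  (accept∈set)
'e' @ 2: {1,2,3,4,6,9,10,11,12}  (accept∈set)
'a' @ 3: {1,2,3,4,5,6,7,8,9,10,12,13}  (accept∈set)
'e' @ 4: {1,2,3,4,6,9,10,11,12}  (accept∈set)
end set {1,2,3,4,6,9,10,11,12} — state 1 in

Answer: ACCEPT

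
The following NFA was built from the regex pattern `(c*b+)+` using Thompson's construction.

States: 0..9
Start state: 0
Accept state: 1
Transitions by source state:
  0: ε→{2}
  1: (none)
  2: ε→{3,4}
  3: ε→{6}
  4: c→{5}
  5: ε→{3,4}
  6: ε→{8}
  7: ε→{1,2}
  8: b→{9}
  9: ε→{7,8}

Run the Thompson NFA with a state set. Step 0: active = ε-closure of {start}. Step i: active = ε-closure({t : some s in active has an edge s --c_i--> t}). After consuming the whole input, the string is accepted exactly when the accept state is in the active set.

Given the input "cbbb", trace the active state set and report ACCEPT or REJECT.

start: ε-closure({0}) = {0,2,3,4,6,8}
'c' @ 1: {3,4,5,6,8}
'b' @ 2: {1,2,3,4,6,7,8,9}  (accept∈set)
'b' @ 3: {1,2,3,4,6,7,8,9}  (accept∈set)
'b' @ 4: {1,2,3,4,6,7,8,9}  (accept∈set)
final: {1,2,3,4,6,7,8,9}; accept 1 in set

Answer: ACCEPT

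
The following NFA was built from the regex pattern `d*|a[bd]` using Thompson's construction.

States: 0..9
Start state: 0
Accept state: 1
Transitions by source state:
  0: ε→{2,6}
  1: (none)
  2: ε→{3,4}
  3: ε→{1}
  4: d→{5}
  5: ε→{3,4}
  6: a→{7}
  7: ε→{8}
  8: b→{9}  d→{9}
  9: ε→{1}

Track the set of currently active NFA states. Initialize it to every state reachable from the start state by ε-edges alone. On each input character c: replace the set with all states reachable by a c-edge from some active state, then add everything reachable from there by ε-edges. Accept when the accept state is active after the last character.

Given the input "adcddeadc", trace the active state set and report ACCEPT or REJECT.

start: ε-closure({0}) = {0,1,2,3,4,6}
'a' @ 1: {7,8}
'd' @ 2: {1,9}  ✓accept
'c' @ 3: {}  — no active states
rest 'ddeadc' ignored (set empty)
end set {} — state 1 not in

Answer: REJECT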